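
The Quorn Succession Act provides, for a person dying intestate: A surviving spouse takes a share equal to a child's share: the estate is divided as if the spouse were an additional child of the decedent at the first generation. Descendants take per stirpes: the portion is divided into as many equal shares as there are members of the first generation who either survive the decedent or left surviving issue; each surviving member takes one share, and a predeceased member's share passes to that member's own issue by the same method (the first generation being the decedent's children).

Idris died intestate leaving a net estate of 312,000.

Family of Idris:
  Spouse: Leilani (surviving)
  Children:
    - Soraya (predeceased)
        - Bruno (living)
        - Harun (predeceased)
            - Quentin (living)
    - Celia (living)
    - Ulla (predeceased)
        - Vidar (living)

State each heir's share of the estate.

Leilani: 78,000; Bruno: 39,000; Quentin: 39,000; Celia: 78,000; Vidar: 78,000

The spouse counts as an additional share at the children's level, so there are 4 primary shares of 78,000. Leilani takes one such share (78,000).
The children's combined portion (234,000) is divided into 3 shares of 78,000: Celia takes 78,000; Soraya's 78,000 share passes to Soraya's issue; Ulla's 78,000 share passes to Ulla's issue.
Soraya's share (78,000) is divided into 2 shares of 39,000: Bruno takes 39,000; Harun's 39,000 share passes to Harun's issue.
Harun's share (39,000) passes entirely to Quentin.
Ulla's share (78,000) passes entirely to Vidar.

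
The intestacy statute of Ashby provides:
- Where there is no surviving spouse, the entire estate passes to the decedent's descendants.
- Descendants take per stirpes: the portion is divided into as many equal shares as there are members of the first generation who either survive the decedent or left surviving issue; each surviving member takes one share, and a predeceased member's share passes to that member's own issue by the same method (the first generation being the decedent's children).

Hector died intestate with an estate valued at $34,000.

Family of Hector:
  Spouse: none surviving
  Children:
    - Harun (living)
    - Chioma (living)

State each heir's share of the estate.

The entire $34,000 passes to the descendants.
That amount ($34,000) is divided into 2 shares of $17,000: Harun and Chioma each take $17,000.

Harun: $17,000; Chioma: $17,000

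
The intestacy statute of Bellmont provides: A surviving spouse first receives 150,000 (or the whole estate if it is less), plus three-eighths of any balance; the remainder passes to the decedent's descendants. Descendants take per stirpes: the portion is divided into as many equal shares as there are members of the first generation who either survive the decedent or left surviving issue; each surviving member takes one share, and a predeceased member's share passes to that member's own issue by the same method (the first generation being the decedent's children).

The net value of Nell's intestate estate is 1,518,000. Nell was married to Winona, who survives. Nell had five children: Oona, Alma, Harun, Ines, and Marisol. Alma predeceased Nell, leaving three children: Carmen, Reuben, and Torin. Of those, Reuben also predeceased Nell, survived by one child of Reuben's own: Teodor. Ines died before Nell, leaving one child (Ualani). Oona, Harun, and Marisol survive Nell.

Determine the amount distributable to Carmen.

Carmen receives 57,000.

Winona first takes 150,000, leaving a balance of 1,368,000. Winona then takes three-eighths of the balance (513,000), for a total of 663,000. The remaining 855,000 passes to the descendants.
The descendants' portion (855,000) is divided into 5 shares of 171,000: Oona, Harun, and Marisol each take 171,000; Alma's 171,000 share passes to Alma's issue; Ines's 171,000 share passes to Ines's issue.
Alma's share (171,000) is divided into 3 shares of 57,000: Carmen and Torin each take 57,000; Reuben's 57,000 share passes to Reuben's issue.
Reuben's share (57,000) passes entirely to Teodor.
Ines's share (171,000) passes entirely to Ualani.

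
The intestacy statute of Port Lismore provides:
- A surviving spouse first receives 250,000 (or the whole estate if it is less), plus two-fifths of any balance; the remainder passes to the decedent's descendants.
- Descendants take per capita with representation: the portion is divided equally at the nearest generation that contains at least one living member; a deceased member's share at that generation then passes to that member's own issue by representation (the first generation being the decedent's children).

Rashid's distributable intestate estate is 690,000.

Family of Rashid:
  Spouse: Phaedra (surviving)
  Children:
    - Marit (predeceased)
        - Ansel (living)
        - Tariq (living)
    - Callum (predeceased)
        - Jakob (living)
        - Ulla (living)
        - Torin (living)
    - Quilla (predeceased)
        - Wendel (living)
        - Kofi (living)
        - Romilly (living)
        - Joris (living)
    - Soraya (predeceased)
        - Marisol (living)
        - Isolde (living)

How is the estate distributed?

Phaedra: 426,000; Ansel: 24,000; Tariq: 24,000; Jakob: 24,000; Ulla: 24,000; Torin: 24,000; Wendel: 24,000; Kofi: 24,000; Romilly: 24,000; Joris: 24,000; Marisol: 24,000; Isolde: 24,000

Phaedra first takes 250,000, leaving a balance of 440,000. Phaedra then takes two-fifths of the balance (176,000), for a total of 426,000. The remaining 264,000 passes to the descendants.
No child survives, so the initial division is made at the grandchildren's generation.
The descendants' portion (264,000) is divided into 11 shares of 24,000: Ansel, Tariq, Jakob, Ulla, Torin, Wendel, Kofi, Romilly, Joris, Marisol, and Isolde each take 24,000.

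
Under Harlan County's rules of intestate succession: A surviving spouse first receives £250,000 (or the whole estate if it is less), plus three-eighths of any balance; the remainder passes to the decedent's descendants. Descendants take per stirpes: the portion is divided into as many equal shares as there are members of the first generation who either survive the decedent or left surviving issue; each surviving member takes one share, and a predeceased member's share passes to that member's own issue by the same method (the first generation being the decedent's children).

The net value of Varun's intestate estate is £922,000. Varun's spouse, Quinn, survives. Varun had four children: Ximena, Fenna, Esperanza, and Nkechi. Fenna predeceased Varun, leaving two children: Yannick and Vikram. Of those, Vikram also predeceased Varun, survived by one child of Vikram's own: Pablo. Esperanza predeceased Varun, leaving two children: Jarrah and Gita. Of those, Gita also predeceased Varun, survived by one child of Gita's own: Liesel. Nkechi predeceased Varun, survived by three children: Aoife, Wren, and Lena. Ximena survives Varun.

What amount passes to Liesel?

Liesel receives £52,500.

Quinn first takes £250,000, leaving a balance of £672,000. Quinn then takes three-eighths of the balance (£252,000), for a total of £502,000. The remaining £420,000 passes to the descendants.
The descendants' portion (£420,000) is divided into 4 shares of £105,000: Ximena takes £105,000; Fenna's £105,000 share passes to Fenna's issue; Esperanza's £105,000 share passes to Esperanza's issue; Nkechi's £105,000 share passes to Nkechi's issue.
Fenna's share (£105,000) is divided into 2 shares of £52,500: Yannick takes £52,500; Vikram's £52,500 share passes to Vikram's issue.
Vikram's share (£52,500) passes entirely to Pablo.
Esperanza's share (£105,000) is divided into 2 shares of £52,500: Jarrah takes £52,500; Gita's £52,500 share passes to Gita's issue.
Gita's share (£52,500) passes entirely to Liesel.
Nkechi's share (£105,000) is divided into 3 shares of £35,000: Aoife, Wren, and Lena each take £35,000.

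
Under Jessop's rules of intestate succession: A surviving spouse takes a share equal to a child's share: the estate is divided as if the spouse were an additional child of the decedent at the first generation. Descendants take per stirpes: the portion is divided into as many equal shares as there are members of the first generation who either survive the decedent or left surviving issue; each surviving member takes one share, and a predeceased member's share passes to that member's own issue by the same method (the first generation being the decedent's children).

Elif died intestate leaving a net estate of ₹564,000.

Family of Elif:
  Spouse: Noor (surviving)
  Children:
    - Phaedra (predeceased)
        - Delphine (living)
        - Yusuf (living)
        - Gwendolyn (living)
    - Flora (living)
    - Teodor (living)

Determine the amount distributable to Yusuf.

Yusuf receives ₹47,000.

The spouse counts as an additional share at the children's level, so there are 4 primary shares of ₹141,000. Noor takes one such share (₹141,000).
The children's combined portion (₹423,000) is divided into 3 shares of ₹141,000: Flora and Teodor each take ₹141,000; Phaedra's ₹141,000 share passes to Phaedra's issue.
Phaedra's share (₹141,000) is divided into 3 shares of ₹47,000: Delphine, Yusuf, and Gwendolyn each take ₹47,000.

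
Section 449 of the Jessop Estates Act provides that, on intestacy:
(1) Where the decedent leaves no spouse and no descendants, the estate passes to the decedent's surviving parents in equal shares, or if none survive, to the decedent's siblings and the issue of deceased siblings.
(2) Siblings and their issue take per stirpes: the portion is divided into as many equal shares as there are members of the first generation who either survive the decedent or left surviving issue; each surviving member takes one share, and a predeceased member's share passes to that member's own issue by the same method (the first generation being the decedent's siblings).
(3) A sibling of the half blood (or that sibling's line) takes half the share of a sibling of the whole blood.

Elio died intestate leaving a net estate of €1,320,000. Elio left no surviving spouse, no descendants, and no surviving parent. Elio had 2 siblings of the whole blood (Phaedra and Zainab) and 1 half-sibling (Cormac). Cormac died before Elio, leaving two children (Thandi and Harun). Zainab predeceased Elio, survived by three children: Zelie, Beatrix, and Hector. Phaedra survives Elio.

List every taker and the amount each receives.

The entire €1,320,000 passes to the siblings and their issue.
Counting each half-blood sibling's line as half a unit, there are 5/2 units in €1,320,000, so one unit is €528,000. Whole-blood lines (Phaedra and Zainab) take €528,000 each; half-blood lines (Cormac) take €264,000 each.
Cormac's share (€264,000) is divided into 2 shares of €132,000: Thandi and Harun each take €132,000.
Zainab's share (€528,000) is divided into 3 shares of €176,000: Zelie, Beatrix, and Hector each take €176,000.

Phaedra: €528,000; Thandi: €132,000; Harun: €132,000; Zelie: €176,000; Beatrix: €176,000; Hector: €176,000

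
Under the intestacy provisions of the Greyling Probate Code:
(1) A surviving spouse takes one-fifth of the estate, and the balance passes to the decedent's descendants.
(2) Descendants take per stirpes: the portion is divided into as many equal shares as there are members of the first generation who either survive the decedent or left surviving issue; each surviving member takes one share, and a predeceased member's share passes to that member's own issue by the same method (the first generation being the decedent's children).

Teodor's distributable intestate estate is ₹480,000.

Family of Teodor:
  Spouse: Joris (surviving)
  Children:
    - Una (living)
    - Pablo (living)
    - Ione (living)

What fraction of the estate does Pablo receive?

Pablo receives 4/15 of the estate.

Joris takes one-fifth of ₹480,000 = ₹96,000. The remaining ₹384,000 passes to the descendants.
The descendants' portion (₹384,000) is divided into 3 shares of ₹128,000: Una, Pablo, and Ione each take ₹128,000.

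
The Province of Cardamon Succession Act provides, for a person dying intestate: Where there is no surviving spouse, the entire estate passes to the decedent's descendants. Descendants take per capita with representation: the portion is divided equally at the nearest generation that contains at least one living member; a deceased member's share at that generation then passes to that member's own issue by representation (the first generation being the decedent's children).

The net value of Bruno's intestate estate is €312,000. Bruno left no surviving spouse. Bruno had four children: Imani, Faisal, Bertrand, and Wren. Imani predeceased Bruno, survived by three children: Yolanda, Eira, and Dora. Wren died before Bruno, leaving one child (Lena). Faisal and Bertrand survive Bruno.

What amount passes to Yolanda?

The entire €312,000 passes to the descendants.
That amount (€312,000) is divided into 4 shares of €78,000: Faisal and Bertrand each take €78,000; Imani's €78,000 share passes to Imani's issue; Wren's €78,000 share passes to Wren's issue.
Imani's share (€78,000) is divided into 3 shares of €26,000: Yolanda, Eira, and Dora each take €26,000.
Wren's share (€78,000) passes entirely to Lena.

Yolanda receives €26,000.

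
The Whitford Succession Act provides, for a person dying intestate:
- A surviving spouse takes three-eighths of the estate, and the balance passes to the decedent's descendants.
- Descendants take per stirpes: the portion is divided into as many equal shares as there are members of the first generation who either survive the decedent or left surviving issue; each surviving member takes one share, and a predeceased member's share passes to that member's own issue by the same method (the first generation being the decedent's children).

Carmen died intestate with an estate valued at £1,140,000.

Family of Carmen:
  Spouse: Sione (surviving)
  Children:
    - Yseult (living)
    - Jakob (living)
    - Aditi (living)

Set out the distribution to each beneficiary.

Sione: £427,500; Yseult: £237,500; Jakob: £237,500; Aditi: £237,500

Sione takes three-eighths of £1,140,000 = £427,500. The remaining £712,500 passes to the descendants.
The descendants' portion (£712,500) is divided into 3 shares of £237,500: Yseult, Jakob, and Aditi each take £237,500.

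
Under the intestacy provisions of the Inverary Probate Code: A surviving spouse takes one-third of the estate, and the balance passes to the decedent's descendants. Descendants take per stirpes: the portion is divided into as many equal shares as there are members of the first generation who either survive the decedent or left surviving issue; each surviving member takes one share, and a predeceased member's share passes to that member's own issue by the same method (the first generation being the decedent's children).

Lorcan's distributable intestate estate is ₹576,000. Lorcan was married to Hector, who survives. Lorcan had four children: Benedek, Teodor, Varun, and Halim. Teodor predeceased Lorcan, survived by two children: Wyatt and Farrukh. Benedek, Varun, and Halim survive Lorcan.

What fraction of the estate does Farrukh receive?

Farrukh receives 1/12 of the estate.

Hector takes one-third of ₹576,000 = ₹192,000. The remaining ₹384,000 passes to the descendants.
The descendants' portion (₹384,000) is divided into 4 shares of ₹96,000: Benedek, Varun, and Halim each take ₹96,000; Teodor's ₹96,000 share passes to Teodor's issue.
Teodor's share (₹96,000) is divided into 2 shares of ₹48,000: Wyatt and Farrukh each take ₹48,000.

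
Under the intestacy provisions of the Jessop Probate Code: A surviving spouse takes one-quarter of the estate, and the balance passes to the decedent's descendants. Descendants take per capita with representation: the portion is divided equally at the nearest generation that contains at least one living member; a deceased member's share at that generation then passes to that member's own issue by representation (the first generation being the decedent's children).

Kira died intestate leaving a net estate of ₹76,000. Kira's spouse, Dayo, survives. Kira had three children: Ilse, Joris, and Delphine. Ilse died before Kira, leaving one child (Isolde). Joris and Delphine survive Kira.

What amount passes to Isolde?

Dayo takes one-quarter of ₹76,000 = ₹19,000. The remaining ₹57,000 passes to the descendants.
The descendants' portion (₹57,000) is divided into 3 shares of ₹19,000: Joris and Delphine each take ₹19,000; Ilse's ₹19,000 share passes to Ilse's issue.
Ilse's share (₹19,000) passes entirely to Isolde.

Isolde receives ₹19,000.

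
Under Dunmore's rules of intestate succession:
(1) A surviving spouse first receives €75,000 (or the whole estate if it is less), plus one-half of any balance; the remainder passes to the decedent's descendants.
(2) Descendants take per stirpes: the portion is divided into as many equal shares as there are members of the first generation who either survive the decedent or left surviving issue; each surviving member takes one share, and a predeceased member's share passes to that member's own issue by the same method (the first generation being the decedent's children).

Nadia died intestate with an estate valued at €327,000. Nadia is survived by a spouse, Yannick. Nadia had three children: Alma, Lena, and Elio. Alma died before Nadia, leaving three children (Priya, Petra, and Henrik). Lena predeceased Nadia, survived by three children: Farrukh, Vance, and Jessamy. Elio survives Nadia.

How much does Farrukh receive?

Yannick first takes €75,000, leaving a balance of €252,000. Yannick then takes one-half of the balance (€126,000), for a total of €201,000. The remaining €126,000 passes to the descendants.
The descendants' portion (€126,000) is divided into 3 shares of €42,000: Elio takes €42,000; Alma's €42,000 share passes to Alma's issue; Lena's €42,000 share passes to Lena's issue.
Alma's share (€42,000) is divided into 3 shares of €14,000: Priya, Petra, and Henrik each take €14,000.
Lena's share (€42,000) is divided into 3 shares of €14,000: Farrukh, Vance, and Jessamy each take €14,000.

Farrukh receives €14,000.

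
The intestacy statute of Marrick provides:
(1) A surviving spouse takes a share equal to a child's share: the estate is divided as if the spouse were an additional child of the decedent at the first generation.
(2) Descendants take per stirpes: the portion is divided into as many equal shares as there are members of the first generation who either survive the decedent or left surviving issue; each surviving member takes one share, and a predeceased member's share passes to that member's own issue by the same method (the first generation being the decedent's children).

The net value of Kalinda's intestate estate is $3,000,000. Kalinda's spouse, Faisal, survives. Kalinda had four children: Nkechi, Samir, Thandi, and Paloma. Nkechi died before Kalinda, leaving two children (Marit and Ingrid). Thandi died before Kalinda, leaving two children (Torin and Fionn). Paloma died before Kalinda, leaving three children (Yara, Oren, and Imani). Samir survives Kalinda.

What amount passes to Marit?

Marit receives $300,000.

The spouse counts as an additional share at the children's level, so there are 5 primary shares of $600,000. Faisal takes one such share ($600,000).
The children's combined portion ($2,400,000) is divided into 4 shares of $600,000: Samir takes $600,000; Nkechi's $600,000 share passes to Nkechi's issue; Thandi's $600,000 share passes to Thandi's issue; Paloma's $600,000 share passes to Paloma's issue.
Nkechi's share ($600,000) is divided into 2 shares of $300,000: Marit and Ingrid each take $300,000.
Thandi's share ($600,000) is divided into 2 shares of $300,000: Torin and Fionn each take $300,000.
Paloma's share ($600,000) is divided into 3 shares of $200,000: Yara, Oren, and Imani each take $200,000.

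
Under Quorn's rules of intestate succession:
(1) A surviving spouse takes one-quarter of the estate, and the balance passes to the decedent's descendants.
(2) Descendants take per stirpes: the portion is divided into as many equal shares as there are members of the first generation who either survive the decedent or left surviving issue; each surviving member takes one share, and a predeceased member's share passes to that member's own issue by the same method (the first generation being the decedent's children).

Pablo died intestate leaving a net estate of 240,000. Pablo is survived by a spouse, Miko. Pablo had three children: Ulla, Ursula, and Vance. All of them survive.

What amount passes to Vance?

Vance receives 60,000.

Miko takes one-quarter of 240,000 = 60,000. The remaining 180,000 passes to the descendants.
The descendants' portion (180,000) is divided into 3 shares of 60,000: Ulla, Ursula, and Vance each take 60,000.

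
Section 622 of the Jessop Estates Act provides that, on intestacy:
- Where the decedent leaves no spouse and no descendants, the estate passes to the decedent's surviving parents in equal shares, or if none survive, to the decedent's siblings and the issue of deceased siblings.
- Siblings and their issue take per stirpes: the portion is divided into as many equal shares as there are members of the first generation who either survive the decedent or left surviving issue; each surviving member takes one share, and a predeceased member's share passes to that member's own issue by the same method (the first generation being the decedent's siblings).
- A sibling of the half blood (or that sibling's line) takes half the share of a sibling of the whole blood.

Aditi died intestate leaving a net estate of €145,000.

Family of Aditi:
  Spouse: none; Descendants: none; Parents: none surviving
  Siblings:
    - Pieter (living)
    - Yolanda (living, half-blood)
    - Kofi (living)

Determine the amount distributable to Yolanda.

The entire €145,000 passes to the siblings and their issue.
Counting each half-blood sibling's line as half a unit, there are 5/2 units in €145,000, so one unit is €58,000. Whole-blood lines (Pieter and Kofi) take €58,000 each; half-blood lines (Yolanda) take €29,000 each.

Yolanda receives €29,000.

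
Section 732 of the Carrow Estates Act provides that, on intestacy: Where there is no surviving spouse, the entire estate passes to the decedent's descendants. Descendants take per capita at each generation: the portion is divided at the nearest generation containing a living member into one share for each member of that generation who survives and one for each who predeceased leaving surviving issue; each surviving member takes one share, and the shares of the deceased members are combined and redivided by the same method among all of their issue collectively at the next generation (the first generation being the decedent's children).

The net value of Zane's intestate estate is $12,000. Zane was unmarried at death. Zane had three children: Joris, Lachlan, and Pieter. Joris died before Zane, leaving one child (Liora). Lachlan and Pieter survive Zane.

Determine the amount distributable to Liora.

Liora receives $4,000.

The entire $12,000 passes to the descendants.
That amount ($12,000) is divided at the children's generation into 3 shares of $4,000. Lachlan and Pieter each take $4,000. The remaining share for the deceased Joris ($4,000) is carried to the next generation.
That pool ($4,000) passes entirely to Liora, the sole taker at the grandchildren's generation.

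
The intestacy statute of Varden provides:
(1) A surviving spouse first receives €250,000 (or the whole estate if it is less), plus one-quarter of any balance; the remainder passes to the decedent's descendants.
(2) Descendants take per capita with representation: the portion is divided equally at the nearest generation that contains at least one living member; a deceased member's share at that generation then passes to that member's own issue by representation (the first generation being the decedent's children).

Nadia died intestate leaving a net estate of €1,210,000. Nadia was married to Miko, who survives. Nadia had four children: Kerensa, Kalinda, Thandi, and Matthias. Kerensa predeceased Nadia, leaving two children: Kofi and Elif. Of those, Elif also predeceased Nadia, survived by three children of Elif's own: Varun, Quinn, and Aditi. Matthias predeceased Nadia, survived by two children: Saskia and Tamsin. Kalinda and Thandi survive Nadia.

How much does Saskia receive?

Saskia receives €90,000.

Miko first takes €250,000, leaving a balance of €960,000. Miko then takes one-quarter of the balance (€240,000), for a total of €490,000. The remaining €720,000 passes to the descendants.
The descendants' portion (€720,000) is divided into 4 shares of €180,000: Kalinda and Thandi each take €180,000; Kerensa's €180,000 share passes to Kerensa's issue; Matthias's €180,000 share passes to Matthias's issue.
Kerensa's share (€180,000) is divided into 2 shares of €90,000: Kofi takes €90,000; Elif's €90,000 share passes to Elif's issue.
Elif's share (€90,000) is divided into 3 shares of €30,000: Varun, Quinn, and Aditi each take €30,000.
Matthias's share (€180,000) is divided into 2 shares of €90,000: Saskia and Tamsin each take €90,000.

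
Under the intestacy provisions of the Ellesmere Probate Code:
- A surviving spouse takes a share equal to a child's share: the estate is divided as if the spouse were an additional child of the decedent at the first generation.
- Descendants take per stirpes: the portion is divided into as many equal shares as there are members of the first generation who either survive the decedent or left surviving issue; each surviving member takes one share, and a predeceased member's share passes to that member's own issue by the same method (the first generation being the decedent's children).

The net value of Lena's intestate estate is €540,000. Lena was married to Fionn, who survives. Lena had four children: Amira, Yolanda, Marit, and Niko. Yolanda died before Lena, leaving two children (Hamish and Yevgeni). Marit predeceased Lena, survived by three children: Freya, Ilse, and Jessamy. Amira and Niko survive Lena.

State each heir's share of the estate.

Fionn: €108,000; Amira: €108,000; Hamish: €54,000; Yevgeni: €54,000; Freya: €36,000; Ilse: €36,000; Jessamy: €36,000; Niko: €108,000

The spouse counts as an additional share at the children's level, so there are 5 primary shares of €108,000. Fionn takes one such share (€108,000).
The children's combined portion (€432,000) is divided into 4 shares of €108,000: Amira and Niko each take €108,000; Yolanda's €108,000 share passes to Yolanda's issue; Marit's €108,000 share passes to Marit's issue.
Yolanda's share (€108,000) is divided into 2 shares of €54,000: Hamish and Yevgeni each take €54,000.
Marit's share (€108,000) is divided into 3 shares of €36,000: Freya, Ilse, and Jessamy each take €36,000.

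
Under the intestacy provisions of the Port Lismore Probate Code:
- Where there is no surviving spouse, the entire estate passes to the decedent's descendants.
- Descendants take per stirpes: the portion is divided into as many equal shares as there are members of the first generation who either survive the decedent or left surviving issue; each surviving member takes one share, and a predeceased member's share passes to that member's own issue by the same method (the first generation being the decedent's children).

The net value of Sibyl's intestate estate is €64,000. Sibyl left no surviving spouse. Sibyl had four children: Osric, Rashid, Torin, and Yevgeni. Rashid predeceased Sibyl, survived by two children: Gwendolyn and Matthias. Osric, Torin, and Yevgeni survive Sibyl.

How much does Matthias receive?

The entire €64,000 passes to the descendants.
That amount (€64,000) is divided into 4 shares of €16,000: Osric, Torin, and Yevgeni each take €16,000; Rashid's €16,000 share passes to Rashid's issue.
Rashid's share (€16,000) is divided into 2 shares of €8,000: Gwendolyn and Matthias each take €8,000.

Matthias receives €8,000.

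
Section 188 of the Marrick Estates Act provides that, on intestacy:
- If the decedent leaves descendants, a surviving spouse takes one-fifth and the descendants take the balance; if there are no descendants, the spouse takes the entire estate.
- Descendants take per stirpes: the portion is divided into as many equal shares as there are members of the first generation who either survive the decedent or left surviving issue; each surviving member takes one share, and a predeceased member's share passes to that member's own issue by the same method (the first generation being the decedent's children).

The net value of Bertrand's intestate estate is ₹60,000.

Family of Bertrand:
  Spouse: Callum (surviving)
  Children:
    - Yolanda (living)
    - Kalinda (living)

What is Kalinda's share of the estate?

Kalinda receives ₹24,000.

Callum takes one-fifth of ₹60,000 = ₹12,000. The remaining ₹48,000 passes to the descendants.
The descendants' portion (₹48,000) is divided into 2 shares of ₹24,000: Yolanda and Kalinda each take ₹24,000.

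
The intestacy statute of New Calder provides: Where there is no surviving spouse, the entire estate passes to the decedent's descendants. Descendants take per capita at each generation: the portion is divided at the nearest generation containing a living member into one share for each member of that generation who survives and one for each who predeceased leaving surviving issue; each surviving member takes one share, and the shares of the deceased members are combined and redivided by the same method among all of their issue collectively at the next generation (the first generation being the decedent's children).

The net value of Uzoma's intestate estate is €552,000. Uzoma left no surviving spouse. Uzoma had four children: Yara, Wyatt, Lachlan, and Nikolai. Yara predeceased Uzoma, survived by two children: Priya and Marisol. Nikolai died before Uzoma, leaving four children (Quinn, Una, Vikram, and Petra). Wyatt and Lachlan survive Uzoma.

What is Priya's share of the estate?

Priya receives €46,000.

The entire €552,000 passes to the descendants.
That amount (€552,000) is divided at the children's generation into 4 shares of €138,000. Wyatt and Lachlan each take €138,000. The 2 shares of the deceased (Yara and Nikolai) are combined into a pool of €276,000.
That pool (€276,000) is divided at the grandchildren's generation equally among Priya, Marisol, Quinn, Una, Vikram, and Petra: €46,000 each.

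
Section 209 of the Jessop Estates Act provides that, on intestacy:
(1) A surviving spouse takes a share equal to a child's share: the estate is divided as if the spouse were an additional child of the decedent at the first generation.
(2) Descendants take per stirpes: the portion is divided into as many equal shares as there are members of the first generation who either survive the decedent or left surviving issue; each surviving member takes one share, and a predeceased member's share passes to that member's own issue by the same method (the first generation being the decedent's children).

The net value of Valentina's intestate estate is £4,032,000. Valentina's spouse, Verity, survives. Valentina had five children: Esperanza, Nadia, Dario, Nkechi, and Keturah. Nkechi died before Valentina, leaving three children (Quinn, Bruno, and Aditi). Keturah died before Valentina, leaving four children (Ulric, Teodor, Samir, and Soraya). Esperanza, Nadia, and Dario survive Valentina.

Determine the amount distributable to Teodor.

The spouse counts as an additional share at the children's level, so there are 6 primary shares of £672,000. Verity takes one such share (£672,000).
The children's combined portion (£3,360,000) is divided into 5 shares of £672,000: Esperanza, Nadia, and Dario each take £672,000; Nkechi's £672,000 share passes to Nkechi's issue; Keturah's £672,000 share passes to Keturah's issue.
Nkechi's share (£672,000) is divided into 3 shares of £224,000: Quinn, Bruno, and Aditi each take £224,000.
Keturah's share (£672,000) is divided into 4 shares of £168,000: Ulric, Teodor, Samir, and Soraya each take £168,000.

Teodor receives £168,000.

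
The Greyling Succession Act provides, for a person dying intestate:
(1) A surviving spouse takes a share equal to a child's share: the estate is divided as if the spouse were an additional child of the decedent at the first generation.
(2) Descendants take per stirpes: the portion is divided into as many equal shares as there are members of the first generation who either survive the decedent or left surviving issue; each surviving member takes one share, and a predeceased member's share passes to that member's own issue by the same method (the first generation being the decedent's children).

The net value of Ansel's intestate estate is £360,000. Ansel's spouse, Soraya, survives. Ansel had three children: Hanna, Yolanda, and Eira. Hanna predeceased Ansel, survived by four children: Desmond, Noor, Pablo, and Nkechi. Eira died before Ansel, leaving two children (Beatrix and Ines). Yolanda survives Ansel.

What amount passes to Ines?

Ines receives £45,000.

The spouse counts as an additional share at the children's level, so there are 4 primary shares of £90,000. Soraya takes one such share (£90,000).
The children's combined portion (£270,000) is divided into 3 shares of £90,000: Yolanda takes £90,000; Hanna's £90,000 share passes to Hanna's issue; Eira's £90,000 share passes to Eira's issue.
Hanna's share (£90,000) is divided into 4 shares of £22,500: Desmond, Noor, Pablo, and Nkechi each take £22,500.
Eira's share (£90,000) is divided into 2 shares of £45,000: Beatrix and Ines each take £45,000.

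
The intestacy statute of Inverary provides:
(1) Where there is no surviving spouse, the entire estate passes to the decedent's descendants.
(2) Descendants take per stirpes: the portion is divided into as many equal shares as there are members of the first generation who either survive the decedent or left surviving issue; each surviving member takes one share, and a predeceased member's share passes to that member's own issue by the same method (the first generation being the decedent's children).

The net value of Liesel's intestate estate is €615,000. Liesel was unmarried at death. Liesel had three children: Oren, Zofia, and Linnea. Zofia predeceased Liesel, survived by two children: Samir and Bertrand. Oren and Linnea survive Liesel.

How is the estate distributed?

Oren: €205,000; Samir: €102,500; Bertrand: €102,500; Linnea: €205,000

The entire €615,000 passes to the descendants.
That amount (€615,000) is divided into 3 shares of €205,000: Oren and Linnea each take €205,000; Zofia's €205,000 share passes to Zofia's issue.
Zofia's share (€205,000) is divided into 2 shares of €102,500: Samir and Bertrand each take €102,500.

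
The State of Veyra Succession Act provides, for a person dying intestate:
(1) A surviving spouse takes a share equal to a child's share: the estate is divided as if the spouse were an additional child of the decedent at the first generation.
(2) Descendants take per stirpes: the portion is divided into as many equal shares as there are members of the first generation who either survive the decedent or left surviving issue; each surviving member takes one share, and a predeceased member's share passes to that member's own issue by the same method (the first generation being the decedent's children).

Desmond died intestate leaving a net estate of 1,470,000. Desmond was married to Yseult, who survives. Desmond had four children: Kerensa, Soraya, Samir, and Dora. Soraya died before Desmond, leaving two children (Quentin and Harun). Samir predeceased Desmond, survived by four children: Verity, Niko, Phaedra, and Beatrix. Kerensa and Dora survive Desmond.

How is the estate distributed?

Yseult: 294,000; Kerensa: 294,000; Quentin: 147,000; Harun: 147,000; Verity: 73,500; Niko: 73,500; Phaedra: 73,500; Beatrix: 73,500; Dora: 294,000

The spouse counts as an additional share at the children's level, so there are 5 primary shares of 294,000. Yseult takes one such share (294,000).
The children's combined portion (1,176,000) is divided into 4 shares of 294,000: Kerensa and Dora each take 294,000; Soraya's 294,000 share passes to Soraya's issue; Samir's 294,000 share passes to Samir's issue.
Soraya's share (294,000) is divided into 2 shares of 147,000: Quentin and Harun each take 147,000.
Samir's share (294,000) is divided into 4 shares of 73,500: Verity, Niko, Phaedra, and Beatrix each take 73,500.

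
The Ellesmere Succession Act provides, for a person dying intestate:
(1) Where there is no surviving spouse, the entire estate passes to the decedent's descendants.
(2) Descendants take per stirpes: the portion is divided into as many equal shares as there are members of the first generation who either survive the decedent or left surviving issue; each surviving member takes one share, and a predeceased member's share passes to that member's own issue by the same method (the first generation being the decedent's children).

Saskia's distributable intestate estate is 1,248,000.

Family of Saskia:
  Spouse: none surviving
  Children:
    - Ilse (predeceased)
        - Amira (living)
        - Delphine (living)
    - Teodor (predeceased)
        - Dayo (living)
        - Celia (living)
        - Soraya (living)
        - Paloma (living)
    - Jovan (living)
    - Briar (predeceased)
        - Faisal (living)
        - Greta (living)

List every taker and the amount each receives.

Amira: 156,000; Delphine: 156,000; Dayo: 78,000; Celia: 78,000; Soraya: 78,000; Paloma: 78,000; Jovan: 312,000; Faisal: 156,000; Greta: 156,000

The entire 1,248,000 passes to the descendants.
That amount (1,248,000) is divided into 4 shares of 312,000: Jovan takes 312,000; Ilse's 312,000 share passes to Ilse's issue; Teodor's 312,000 share passes to Teodor's issue; Briar's 312,000 share passes to Briar's issue.
Ilse's share (312,000) is divided into 2 shares of 156,000: Amira and Delphine each take 156,000.
Teodor's share (312,000) is divided into 4 shares of 78,000: Dayo, Celia, Soraya, and Paloma each take 78,000.
Briar's share (312,000) is divided into 2 shares of 156,000: Faisal and Greta each take 156,000.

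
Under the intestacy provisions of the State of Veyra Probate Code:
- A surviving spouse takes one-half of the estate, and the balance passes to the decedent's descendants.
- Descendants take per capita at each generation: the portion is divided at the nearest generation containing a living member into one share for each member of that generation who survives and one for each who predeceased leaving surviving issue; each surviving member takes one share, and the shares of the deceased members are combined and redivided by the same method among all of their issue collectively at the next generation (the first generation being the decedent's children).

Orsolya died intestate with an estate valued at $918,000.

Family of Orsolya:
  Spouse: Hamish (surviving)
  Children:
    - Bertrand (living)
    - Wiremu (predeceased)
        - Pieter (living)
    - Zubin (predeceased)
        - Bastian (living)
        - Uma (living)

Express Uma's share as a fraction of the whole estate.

Uma receives 1/9 of the estate.

Hamish takes one-half of $918,000 = $459,000. The remaining $459,000 passes to the descendants.
The descendants' portion ($459,000) is divided at the children's generation into 3 shares of $153,000. Bertrand takes $153,000. The 2 shares of the deceased (Wiremu and Zubin) are combined into a pool of $306,000.
That pool ($306,000) is divided at the grandchildren's generation equally among Pieter, Bastian, and Uma: $102,000 each.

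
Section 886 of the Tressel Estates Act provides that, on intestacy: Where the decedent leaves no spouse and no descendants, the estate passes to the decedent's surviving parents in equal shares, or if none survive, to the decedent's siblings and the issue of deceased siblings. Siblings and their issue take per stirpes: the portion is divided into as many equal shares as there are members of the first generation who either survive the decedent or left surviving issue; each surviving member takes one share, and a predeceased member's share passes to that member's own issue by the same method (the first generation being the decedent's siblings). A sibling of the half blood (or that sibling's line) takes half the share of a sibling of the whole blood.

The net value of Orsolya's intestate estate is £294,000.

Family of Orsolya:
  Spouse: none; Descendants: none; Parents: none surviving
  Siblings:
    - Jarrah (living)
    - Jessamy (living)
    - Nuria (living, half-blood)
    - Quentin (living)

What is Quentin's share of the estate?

The entire £294,000 passes to the siblings and their issue.
Counting each half-blood sibling's line as half a unit, there are 7/2 units in £294,000, so one unit is £84,000. Whole-blood lines (Jarrah, Jessamy, and Quentin) take £84,000 each; half-blood lines (Nuria) take £42,000 each.

Quentin receives £84,000.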